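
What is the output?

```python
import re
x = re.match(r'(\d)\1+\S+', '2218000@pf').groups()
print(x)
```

('2',)

`\1` has to match the exact text group 1 already captured.
`re.match` won't scan ahead — the pattern has to work from the very first character.
The match spans [0:10] → '2218000@pf'.
Captured: group 1 = '2'.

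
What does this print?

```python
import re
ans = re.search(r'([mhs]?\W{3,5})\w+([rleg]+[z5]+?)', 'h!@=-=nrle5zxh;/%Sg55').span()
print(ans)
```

(0, 11)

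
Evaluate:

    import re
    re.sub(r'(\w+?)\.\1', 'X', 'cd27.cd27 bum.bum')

'X X'

`\1` has to match the exact text group 1 already captured.
`sub` substitutes 'X' at each match site.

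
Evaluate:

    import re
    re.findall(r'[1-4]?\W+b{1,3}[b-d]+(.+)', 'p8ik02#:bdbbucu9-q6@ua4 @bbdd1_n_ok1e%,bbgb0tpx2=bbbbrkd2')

['ucu9-q6@ua4 @bbdd1_n_ok1e%,bbgb0tpx2=bbbbrkd2']

This matches optionally a character in [1-4], then one or more of a non-word character; then 1 to 3 of the literal 'b', then one or more of a character in [b-d]; then one or more of any character (captured).
Matches: at [5:57] match '2#:bdbbucu9-q6@ua4 @bbdd1_n_ok1e%,bbgb0tpx2=bbbbrkd2', group 1 = 'ucu9-q6@ua4 @bbdd1_n_ok1e%,bbgb0tpx2=bbbbrkd2'.
`findall` collects group 1 from the one match (1 total).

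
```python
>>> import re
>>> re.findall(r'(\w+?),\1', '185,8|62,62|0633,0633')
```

`\1` has to match the exact text group 1 already captured.
Walking the string: at [6:11] match '62,62', group 1 = '62'; at [12:21] match '0633,0633', group 1 = '0633'.
With a single group, `findall` returns only what that group captured — 2 items.

['62', '0633']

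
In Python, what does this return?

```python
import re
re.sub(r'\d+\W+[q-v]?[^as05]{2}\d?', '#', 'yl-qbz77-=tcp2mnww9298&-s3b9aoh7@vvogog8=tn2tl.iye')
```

'yl-qbz#mnww#aoh#gog#tl.iye'

This matches one or more of a digit; then one or more of a non-word character; then optionally a character in [q-v], then exactly 2 of any character except [as05], then optionally a digit.
Matches: at [6:14] → '77-=tcp2'; at [18:28] → '9298&-s3b9'; at [31:36] → '7@vvo'; at [39:44] → '8=tn2'.
`sub` substitutes '#' at each match site.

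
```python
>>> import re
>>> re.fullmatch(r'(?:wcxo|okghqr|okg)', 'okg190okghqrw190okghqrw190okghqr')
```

None

`fullmatch` succeeds only if the pattern covers the string from start to end.
Here the pattern can't cover the whole string, so the call returns None.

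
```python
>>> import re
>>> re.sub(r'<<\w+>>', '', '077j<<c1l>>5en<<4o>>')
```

'077j5en'

Matches: at [4:11] → '<<c1l>>'; at [14:20] → '<<4o>>'.
Every occurrence is swapped for ''.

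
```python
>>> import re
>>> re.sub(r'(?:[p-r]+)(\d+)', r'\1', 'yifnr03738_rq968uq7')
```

'yifn03738_968u7'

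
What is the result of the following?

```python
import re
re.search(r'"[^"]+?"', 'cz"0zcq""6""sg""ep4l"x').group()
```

'"0zcq"'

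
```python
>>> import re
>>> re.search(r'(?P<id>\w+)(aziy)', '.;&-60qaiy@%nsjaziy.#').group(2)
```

'aziy'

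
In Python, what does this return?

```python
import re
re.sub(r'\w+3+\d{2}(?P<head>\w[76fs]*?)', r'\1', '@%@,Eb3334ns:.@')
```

'@%@,ns:.@'

This matches one or more of a word character, then one or more of a literal '3', then exactly 2 of a digit; then a word character, then zero or more of one of [76fs] (lazy) (captured as 'head').
Matches: at [4:11] → 'Eb3334n'.
Each match is replaced using the text its own group 1 captured.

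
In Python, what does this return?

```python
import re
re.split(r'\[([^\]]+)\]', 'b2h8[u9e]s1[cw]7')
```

['b2h8', 'u9e', 's1', 'cw', '7']

Matches to split on: at [4:9] → '[u9e]'; at [11:15] → '[cw]'.
The group in the pattern means `split` returns the separators' captures alongside the pieces.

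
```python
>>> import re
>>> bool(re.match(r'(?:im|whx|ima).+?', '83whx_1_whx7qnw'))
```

False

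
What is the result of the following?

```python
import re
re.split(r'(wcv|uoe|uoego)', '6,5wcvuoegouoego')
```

['6,5', 'wcv', '', 'uoe', 'go', 'uoe', 'go']

Branches in `(...|...)` are attempted left-to-right; the first branch that allows the whole pattern to succeed is taken.
Matches to split on: at [3:6] → 'wcv'; at [6:9] → 'uoe'; at [11:14] → 'uoe'.
`re.split` interleaves the captured-group text with the surrounding fragments.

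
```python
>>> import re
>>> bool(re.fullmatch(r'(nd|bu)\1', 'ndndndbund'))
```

`\1` has to match the exact text group 1 already captured.
`re.fullmatch` is like wrapping the pattern in `^…$` (in single-line mode).
Here the pattern can't cover the whole string, so the call returns None, and `bool(None)` is False.

False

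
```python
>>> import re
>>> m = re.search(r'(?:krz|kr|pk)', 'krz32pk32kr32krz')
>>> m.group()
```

'krz'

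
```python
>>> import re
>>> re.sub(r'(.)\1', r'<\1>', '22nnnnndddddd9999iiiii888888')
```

'<2><n><n>n<d><d><d><9><9><i><i>i<8><8><8>'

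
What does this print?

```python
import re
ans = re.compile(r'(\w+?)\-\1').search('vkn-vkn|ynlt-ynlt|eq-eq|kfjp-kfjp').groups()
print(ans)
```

`\1` has to match the exact text group 1 already captured.
`re.search` scans for the first position where the pattern succeeds.
The match spans [0:7] → 'vkn-vkn'.
Captured: group 1 = 'vkn'.

('vkn',)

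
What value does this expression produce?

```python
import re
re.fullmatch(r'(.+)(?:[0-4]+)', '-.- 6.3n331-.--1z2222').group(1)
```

The match spans [0:21] → '-.- 6.3n331-.--1z2222'.
Captured: group 1 = '-.- 6.3n331-.--1z222'.

'-.- 6.3n331-.--1z222'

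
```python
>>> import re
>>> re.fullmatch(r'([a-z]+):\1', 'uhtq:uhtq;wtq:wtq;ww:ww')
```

A backreference is literal: `\1` must see the identical characters the first group matched.
For `fullmatch`, every character of the input must be accounted for by the pattern.
Here the pattern can't cover the whole string, so the call returns None.

None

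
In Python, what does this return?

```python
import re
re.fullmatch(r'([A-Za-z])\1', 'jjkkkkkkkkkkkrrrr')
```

None

`\1` is not a pattern — it's the concrete string captured by group 1, re-applied verbatim.
`re.fullmatch` requires the pattern to consume the entire string.
Here the string isn't matched end-to-end, so the call returns None.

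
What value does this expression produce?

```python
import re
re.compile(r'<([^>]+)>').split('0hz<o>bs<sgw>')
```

['0hz', 'o', 'bs', 'sgw', '']

Matches to split on: at [3:6] → '<o>'; at [8:13] → '<sgw>'.
With a capturing group present, the delimiter's captured portion is kept in the result list.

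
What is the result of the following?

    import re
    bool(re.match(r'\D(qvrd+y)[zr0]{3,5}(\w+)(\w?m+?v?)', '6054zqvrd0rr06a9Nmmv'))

False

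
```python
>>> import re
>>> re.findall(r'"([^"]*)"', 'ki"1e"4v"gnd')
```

['1e']

Walking the string: at [2:6] match '"1e"', group 1 = '1e'.
`findall` collects group 1 from the one match (1 total).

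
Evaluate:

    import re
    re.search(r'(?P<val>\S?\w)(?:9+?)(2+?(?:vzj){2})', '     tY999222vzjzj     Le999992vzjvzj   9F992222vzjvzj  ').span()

The pattern matches optionally a non-whitespace character, then a word character (captured as 'val'); then one or more of a literal '9' (lazy) (non-capturing group); then one or more of a literal '2' (lazy), then the literal 'vzj' repeated 2 times (captured).
The match spans [23:37] → 'Le999992vzjvzj'.

(23, 37)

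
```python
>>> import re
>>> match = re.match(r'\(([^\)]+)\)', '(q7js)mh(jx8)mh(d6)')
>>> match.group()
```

'(q7js)'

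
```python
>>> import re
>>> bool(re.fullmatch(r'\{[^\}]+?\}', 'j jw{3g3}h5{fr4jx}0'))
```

`re.fullmatch` is like wrapping the pattern in `^…$` (in single-line mode).
Here the pattern can't cover the whole string, so the call returns None, and `bool(None)` is False.

False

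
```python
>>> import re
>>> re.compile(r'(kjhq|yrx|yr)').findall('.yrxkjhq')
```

['yrx', 'kjhq']

Alternation isn't longest-match — the leftmost alternative that fits at this position is chosen.
Scanning left to right: at [1:4] match 'yrx', group 1 = 'yrx'; at [4:8] match 'kjhq', group 1 = 'kjhq'.
With a single group, `findall` returns only what that group captured — 2 items.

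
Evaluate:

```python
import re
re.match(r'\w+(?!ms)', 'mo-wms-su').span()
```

(0, 2)

`re.match` only tries the pattern at the start of the string.
The match spans [0:2] → 'mo'.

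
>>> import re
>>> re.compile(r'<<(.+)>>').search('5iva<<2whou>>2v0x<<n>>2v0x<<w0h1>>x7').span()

Unlike `match`, `search` isn't anchored — it looks for the pattern anywhere in the string.
The match spans [4:34] → '<<2whou>>2v0x<<n>>2v0x<<w0h1>>'.
Captured: group 1 = '2whou>>2v0x<<n>>2v0x<<w0h1'.

(4, 34)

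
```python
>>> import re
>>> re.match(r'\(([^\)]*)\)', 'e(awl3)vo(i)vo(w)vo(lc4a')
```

None

`re.match` won't scan ahead — the pattern has to work from the very first character.
Here the string doesn't start with a match, so the call returns None.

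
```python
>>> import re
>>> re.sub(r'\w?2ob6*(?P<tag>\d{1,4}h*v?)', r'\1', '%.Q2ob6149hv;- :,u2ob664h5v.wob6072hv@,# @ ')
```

'%.149hv;- :,4h5v.wob6072hv@,# @ '

Pattern: optionally a word character, then the literal '2ob', then zero or more of the literal '6'; then 1 to 4 of a digit, then zero or more of the literal 'h', then optionally a literal 'v' (captured as 'tag').
Matches: at [2:12] → 'Q2ob6149hv'; at [17:25] → 'u2ob664h'.
`\1` in the replacement pulls in group 1's text for each match.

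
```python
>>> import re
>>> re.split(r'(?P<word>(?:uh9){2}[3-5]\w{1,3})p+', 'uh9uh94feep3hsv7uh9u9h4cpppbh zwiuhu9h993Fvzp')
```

['', 'uh9uh94fee', '3hsv7uh9u9h4cpppbh zwiuhu9h993Fvzp']

The group in the pattern means `split` returns the separators' captures alongside the pieces.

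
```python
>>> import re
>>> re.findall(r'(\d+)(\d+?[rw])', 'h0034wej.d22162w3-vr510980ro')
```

[('003', '4w'), ('2216', '2w'), ('51098', '0r')]

This matches one or more of a digit (captured); then one or more of a digit (lazy), then one of [rw] (captured).
2 groups means each result is a tuple of 2 captured strings — 3 here.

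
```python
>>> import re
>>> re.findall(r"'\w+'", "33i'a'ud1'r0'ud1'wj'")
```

Since nothing is captured, `findall` lists the 3 matched substrings directly.

["'a'", "'r0'", "'wj'"]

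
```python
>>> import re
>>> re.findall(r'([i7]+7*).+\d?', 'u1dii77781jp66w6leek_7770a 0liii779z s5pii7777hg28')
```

`findall` collects group 1 from the one match (1 total).

['ii777']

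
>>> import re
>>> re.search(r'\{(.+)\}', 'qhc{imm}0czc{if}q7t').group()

'{imm}0czc{if}'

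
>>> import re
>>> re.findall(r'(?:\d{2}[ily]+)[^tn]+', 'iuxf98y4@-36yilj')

The pattern matches exactly 2 of a digit, then one or more of one of [ily] (non-capturing group); then one or more of any character except [tn].
Scanning left to right: at [4:16] → '98y4@-36yilj'.
`findall` yields the raw match text (1 of them) because the pattern has no groups.

['98y4@-36yilj']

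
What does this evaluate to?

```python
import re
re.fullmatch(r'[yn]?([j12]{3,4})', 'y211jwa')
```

None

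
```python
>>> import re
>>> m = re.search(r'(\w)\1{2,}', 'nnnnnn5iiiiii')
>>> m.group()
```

The backreference `\1` re-matches whatever the first group consumed, character for character.
Unlike `match`, `search` isn't anchored — it looks for the pattern anywhere in the string.
The match spans [0:6] → 'nnnnnn'.
Captured: group 1 = 'n'.

'nnnnnn'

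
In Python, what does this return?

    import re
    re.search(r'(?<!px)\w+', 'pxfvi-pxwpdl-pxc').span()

(0, 5)

The negative lookaround is zero-width — it rules out positions where the adjacent text would match, without consuming anything.
`search` walks the string left to right and returns the first match it finds.
The match spans [0:5] → 'pxfvi'.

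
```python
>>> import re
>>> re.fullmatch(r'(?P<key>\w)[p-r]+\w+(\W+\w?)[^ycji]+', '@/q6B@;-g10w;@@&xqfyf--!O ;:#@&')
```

None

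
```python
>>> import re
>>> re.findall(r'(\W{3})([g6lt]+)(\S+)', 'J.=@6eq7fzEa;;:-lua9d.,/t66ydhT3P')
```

`findall` packs the 3 group values into a tuple for every match.

[('.=@', '6', 'eq7fzEa;;:-lua9d.,/t66ydhT3P')]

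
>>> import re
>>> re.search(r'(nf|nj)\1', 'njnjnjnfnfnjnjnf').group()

A backreference is literal: `\1` must see the identical characters the first group matched.
The match spans [0:4] → 'njnj'.

'njnj'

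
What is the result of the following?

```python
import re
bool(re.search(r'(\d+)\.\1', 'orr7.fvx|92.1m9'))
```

False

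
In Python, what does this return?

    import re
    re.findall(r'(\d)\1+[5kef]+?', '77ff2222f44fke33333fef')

`\1` is not a pattern — it's the concrete string captured by group 1, re-applied verbatim.
Because there's exactly one group, `findall` drops the full match and keeps group 1 from each hit.

['7', '2', '4', '3']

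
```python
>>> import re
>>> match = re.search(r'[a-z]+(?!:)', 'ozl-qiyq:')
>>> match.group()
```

`(?!…)`/`(?<!…)` only lets a position through if the neighbouring text does NOT match; no characters are consumed.
The match spans [0:3] → 'ozl'.

'ozl'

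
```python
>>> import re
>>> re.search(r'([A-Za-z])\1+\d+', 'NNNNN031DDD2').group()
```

'NNNNN031'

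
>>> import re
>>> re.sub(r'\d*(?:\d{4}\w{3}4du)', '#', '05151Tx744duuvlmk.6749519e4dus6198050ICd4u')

'05151Tx744duuvlmk.#s6198050ICd4u'

Pattern: zero or more of a digit; then exactly 4 of a digit, then exactly 3 of a word character, then the literal '4du' (non-capturing group).
Matches: at [18:29] → '6749519e4du'.
`sub` substitutes '#' at each match site.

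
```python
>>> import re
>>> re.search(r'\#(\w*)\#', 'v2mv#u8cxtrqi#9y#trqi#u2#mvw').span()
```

The match spans [4:14] → '#u8cxtrqi#'.

(4, 14)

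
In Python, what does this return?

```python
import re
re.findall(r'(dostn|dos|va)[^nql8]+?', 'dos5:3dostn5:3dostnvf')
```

Alternation isn't longest-match — the leftmost alternative that fits at this position is chosen.
Walking the string: at [0:4] match 'dos5', group 1 = 'dos'; at [6:12] match 'dostn5', group 1 = 'dostn'; at [14:20] match 'dostnv', group 1 = 'dostn'.
With a single group, `findall` returns only what that group captured — 3 items.

['dos', 'dostn', 'dostn']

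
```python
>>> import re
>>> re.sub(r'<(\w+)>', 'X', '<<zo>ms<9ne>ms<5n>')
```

'<XmsXmsX'

Each match is replaced by 'X'.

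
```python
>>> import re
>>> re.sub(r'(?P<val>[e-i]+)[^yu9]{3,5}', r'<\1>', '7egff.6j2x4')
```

This matches one or more of a character in [e-i] (captured as 'val'); then 3 to 5 of any character except [yu9].
Matches: at [1:10] → 'egff.6j2x'.
`\1` in the replacement pulls in group 1's text for each match.

'7<egff>4'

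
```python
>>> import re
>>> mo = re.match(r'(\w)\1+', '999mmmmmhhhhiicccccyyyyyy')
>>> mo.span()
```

A backreference is literal: `\1` must see the identical characters the first group matched.
`re.match` won't scan ahead — the pattern has to work from the very first character.
The match spans [0:3] → '999'.
Captured: group 1 = '9'.

(0, 3)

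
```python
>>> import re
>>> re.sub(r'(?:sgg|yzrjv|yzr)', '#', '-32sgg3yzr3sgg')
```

Matches: at [3:6] → 'sgg'; at [7:10] → 'yzr'; at [11:14] → 'sgg'.
Each match is replaced by '#'.

'-32#3#3#'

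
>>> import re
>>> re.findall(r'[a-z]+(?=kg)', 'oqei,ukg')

Because the assertion is zero-width, the text it checks is not consumed and won't appear in the result.
Scanning left to right: at [5:6] → 'u'.
No capturing groups, so `findall` returns the 1 full match string.

['u']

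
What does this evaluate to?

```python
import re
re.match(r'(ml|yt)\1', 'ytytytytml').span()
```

(0, 4)

After group 1 captures some text, `\1` only succeeds where that same text appears again.
With `match`, the pattern is implicitly anchored at the beginning.
The match spans [0:4] → 'ytyt'.
Captured: group 1 = 'yt'.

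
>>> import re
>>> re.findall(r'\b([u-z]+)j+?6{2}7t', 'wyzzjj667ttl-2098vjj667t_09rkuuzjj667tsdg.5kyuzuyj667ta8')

['wyzz']

With a single group, `findall` returns only what that group captured — 1 item.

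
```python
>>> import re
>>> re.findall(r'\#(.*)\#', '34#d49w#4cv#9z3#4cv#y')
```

['d49w#4cv#9z3#4cv']

Walking the string: at [2:20] match '#d49w#4cv#9z3#4cv#', group 1 = 'd49w#4cv#9z3#4cv'.
`findall` collects group 1 from the one match (1 total).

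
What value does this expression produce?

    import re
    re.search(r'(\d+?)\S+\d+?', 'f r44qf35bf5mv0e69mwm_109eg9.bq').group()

'44qf35bf5mv0e69mwm_109eg9'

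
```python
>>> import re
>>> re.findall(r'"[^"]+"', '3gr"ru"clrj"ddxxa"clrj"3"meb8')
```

Scanning left to right: at [3:7] → '"ru"'; at [11:18] → '"ddxxa"'; at [22:25] → '"3"'.
`findall` yields the raw match text (3 of them) because the pattern has no groups.

['"ru"', '"ddxxa"', '"3"']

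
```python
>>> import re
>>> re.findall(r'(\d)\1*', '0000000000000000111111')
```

['0', '1']

The backreference `\1` re-matches whatever the first group consumed, character for character.
Matches: at [0:16] match '0000000000000000', group 1 = '0'; at [16:22] match '111111', group 1 = '1'.
With a single group, `findall` returns only what that group captured — 2 items.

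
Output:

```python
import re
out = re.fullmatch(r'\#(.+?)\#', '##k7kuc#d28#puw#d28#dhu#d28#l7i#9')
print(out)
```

None

`fullmatch` succeeds only if the pattern covers the string from start to end.
Here there's no way to consume every character, so the call returns None.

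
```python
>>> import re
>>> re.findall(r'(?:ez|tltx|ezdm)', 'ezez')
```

`findall` yields the raw match text (2 of them) because the pattern has no groups.

['ez', 'ez']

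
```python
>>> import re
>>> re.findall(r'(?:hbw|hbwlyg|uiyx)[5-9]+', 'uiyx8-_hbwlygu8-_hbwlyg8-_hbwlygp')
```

Walking the string: at [0:5] → 'uiyx8'; at [17:24] → 'hbwlyg8'.
No capturing groups, so `findall` returns the 2 full match strings.

['uiyx8', 'hbwlyg8']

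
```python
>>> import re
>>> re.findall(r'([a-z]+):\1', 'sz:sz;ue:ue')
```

['sz', 'ue']

The backreference `\1` re-matches whatever the first group consumed, character for character.
One capturing group, so `findall` returns just the captured substring from each match — 2 in all.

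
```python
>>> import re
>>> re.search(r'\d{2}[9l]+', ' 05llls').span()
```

The pattern matches exactly 2 of a digit; then one or more of one of [9l].
`re.search` scans for the first position where the pattern succeeds.
The match spans [1:6] → '05lll'.

(1, 6)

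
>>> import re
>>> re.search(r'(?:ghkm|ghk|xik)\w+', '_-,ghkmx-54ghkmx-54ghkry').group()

The match spans [3:8] → 'ghkmx'.

'ghkmx'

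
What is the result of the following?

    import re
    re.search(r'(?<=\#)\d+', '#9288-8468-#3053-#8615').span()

The positive lookaround only admits positions where the adjacent text matches; those characters stay outside the span.
The match spans [1:5] → '9288'.

(1, 5)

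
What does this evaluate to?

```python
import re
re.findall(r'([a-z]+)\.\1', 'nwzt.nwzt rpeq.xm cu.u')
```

['nwzt', 'u']

After group 1 captures some text, `\1` only succeeds where that same text appears again.
Matches: at [0:9] match 'nwzt.nwzt', group 1 = 'nwzt'; at [19:22] match 'u.u', group 1 = 'u'.
With a single group, `findall` returns only what that group captured — 2 items.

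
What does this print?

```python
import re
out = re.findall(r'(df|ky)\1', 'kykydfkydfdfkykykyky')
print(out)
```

['ky', 'df', 'ky', 'ky']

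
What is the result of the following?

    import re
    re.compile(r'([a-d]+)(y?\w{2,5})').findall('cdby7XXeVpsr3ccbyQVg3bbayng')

2 groups means each result is a tuple of 2 captured strings — 3 here.

[('cdb', 'y7XXeV'), ('ccb', 'yQVg3b'), ('ba', 'yng')]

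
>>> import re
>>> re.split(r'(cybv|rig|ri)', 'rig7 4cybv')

['', 'rig', '7 4', 'cybv', '']

Alternation isn't longest-match — the leftmost alternative that fits at this position is chosen.
Matches to split on: at [0:3] → 'rig'; at [6:10] → 'cybv'.
Because the pattern has a capturing group, `split` also inserts each captured text between the pieces.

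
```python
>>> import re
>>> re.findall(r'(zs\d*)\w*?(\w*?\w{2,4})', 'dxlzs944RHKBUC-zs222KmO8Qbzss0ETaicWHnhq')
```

[('zs944', 'RHKB'), ('zs222', 'KmO8'), ('zs', 's0ET')]

This matches the literal 'zs', then zero or more of a digit (captured); then zero or more of a word character (lazy); then zero or more of a word character (lazy), then 2 to 4 of a word character (captured).
A non-greedy quantifier consumes as few characters as it can — just enough that the remainder of the pattern still matches from where it stops; whatever follows it matches normally.
Walking the string: at [3:12] match 'zs944RHKB', groups = ('zs944', 'RHKB'); at [15:24] match 'zs222KmO8', groups = ('zs222', 'KmO8'); at [26:32] match 'zss0ET', groups = ('zs', 's0ET').
`findall` packs the 2 group values into a tuple for every match.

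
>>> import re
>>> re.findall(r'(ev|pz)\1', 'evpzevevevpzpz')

['ev', 'pz']

After group 1 captures some text, `\1` only succeeds where that same text appears again.
Walking the string: at [4:8] match 'evev', group 1 = 'ev'; at [10:14] match 'pzpz', group 1 = 'pz'.
`findall` collects group 1 from each match (2 total).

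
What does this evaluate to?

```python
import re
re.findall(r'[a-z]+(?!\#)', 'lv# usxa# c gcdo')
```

The negative lookaround is zero-width — it rules out positions where the adjacent text would match, without consuming anything.
Matches: at [0:1] → 'l'; at [4:7] → 'usx'; at [10:11] → 'c'; at [12:16] → 'gcdo'.
Since nothing is captured, `findall` lists the 4 matched substrings directly.

['l', 'usx', 'c', 'gcdo']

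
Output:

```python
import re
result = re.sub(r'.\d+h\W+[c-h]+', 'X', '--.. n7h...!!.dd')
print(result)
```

The pattern matches any character, then one or more of a digit; then a literal 'h', then one or more of a non-word character; then one or more of a character in [c-h].
Matches: at [5:16] → 'n7h...!!.dd'.
`sub` substitutes 'X' at each match site.

--.. X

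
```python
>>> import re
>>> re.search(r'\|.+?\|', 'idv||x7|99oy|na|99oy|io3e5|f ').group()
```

'||x7|'

The match spans [3:8] → '||x7|'.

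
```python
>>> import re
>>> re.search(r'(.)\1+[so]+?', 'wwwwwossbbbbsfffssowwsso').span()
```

(0, 6)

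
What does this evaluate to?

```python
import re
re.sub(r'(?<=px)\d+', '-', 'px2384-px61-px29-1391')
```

'px--px--px--1391'

Because the assertion is zero-width, the text it checks is not consumed and won't appear in the result.
Matches: at [2:6] → '2384'; at [9:11] → '61'; at [14:16] → '29'.
`sub` substitutes '-' at each match site.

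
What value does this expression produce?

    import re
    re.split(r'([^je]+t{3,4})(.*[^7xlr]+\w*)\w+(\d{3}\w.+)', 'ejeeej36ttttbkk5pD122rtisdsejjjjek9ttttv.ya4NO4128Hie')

This matches one or more of any character except [je], then 3 to 4 of a literal 't' (captured); then zero or more of any character, then one or more of any character except [7xlr], then zero or more of a word character (captured); then one or more of a word character; then exactly 3 of a digit, then a word character, then one or more of any character (captured).
Matches to split on: at [6:53] → '36ttttbkk5pD122rtisdsejjjjek9ttttv.ya4NO4128Hie'.
With a capturing group present, the delimiter's captured portion is kept in the result list.

['ejeeej', '36tttt', 'bkk5pD122rtisdsejjjjek9ttttv.ya4NO', '128Hie', '']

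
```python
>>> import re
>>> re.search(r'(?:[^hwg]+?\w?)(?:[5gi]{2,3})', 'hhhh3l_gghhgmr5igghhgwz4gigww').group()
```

'3l_gg'

The match spans [4:9] → '3l_gg'.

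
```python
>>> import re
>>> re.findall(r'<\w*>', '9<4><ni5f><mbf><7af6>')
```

Scanning left to right: at [1:4] → '<4>'; at [4:10] → '<ni5f>'; at [10:15] → '<mbf>'; at [15:21] → '<7af6>'.
Since nothing is captured, `findall` lists the 4 matched substrings directly.

['<4>', '<ni5f>', '<mbf>', '<7af6>']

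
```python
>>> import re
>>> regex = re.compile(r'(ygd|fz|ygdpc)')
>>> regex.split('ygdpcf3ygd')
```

Alternation tries branches left to right and keeps the first one that lets the overall match succeed at that position.
With a capturing group present, the delimiter's captured portion is kept in the result list.

['', 'ygd', 'pcf3', 'ygd', '']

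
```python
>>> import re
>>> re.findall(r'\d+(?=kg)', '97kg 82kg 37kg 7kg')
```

The positive lookaround only admits positions where the adjacent text matches; those characters stay outside the span.
Since nothing is captured, `findall` lists the 4 matched substrings directly.

['97', '82', '37', '7']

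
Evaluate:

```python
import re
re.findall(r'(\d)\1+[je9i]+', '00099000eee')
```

['0', '0']

`\1` has to match the exact text group 1 already captured.
Scanning left to right: at [0:5] match '00099', group 1 = '0'; at [5:11] match '000eee', group 1 = '0'.
`findall` collects group 1 from each match (2 total).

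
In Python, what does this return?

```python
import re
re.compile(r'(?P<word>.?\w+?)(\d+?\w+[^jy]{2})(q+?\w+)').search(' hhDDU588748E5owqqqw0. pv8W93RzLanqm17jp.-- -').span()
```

The pattern matches optionally any character, then one or more of a word character (lazy) (captured as 'word'); then one or more of a digit (lazy), then one or more of a word character, then exactly 2 of any character except [jy] (captured); then one or more of a literal 'q' (lazy), then one or more of a word character (captured).
`re.search` scans for the first position where the pattern succeeds.
The match spans [0:21] → ' hhDDU588748E5owqqqw0'.
Captured: group 1 = ' hhDDU', group 2 = '588748E5owqq', group 3 = 'qw0'.

(0, 21)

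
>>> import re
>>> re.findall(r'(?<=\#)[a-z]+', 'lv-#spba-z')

['spba']

The lookaround is zero-width — it requires the adjacent text to match without consuming it, so the asserted text isn't part of the match.
With no groups in the pattern, `findall` gives back each whole match — 1 here.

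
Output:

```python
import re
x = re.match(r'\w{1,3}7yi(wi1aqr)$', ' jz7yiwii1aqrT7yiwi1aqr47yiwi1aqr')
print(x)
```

None

`re.match` won't scan ahead — the pattern has to work from the very first character.
Here the pattern fails at index 0, so the call returns None.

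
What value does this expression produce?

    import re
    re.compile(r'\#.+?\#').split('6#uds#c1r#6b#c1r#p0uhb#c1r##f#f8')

['6', 'c1r', 'c1r', 'c1r', 'f8']

With the lazy modifier that quantifier settles for the fewest repetitions that let the rest of the pattern succeed (the atoms after it are unaffected and can still be greedy).
Each match becomes a cut point; 5 segments remain.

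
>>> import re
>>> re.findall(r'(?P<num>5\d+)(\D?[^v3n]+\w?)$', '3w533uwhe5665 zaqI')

The pattern matches the literal '5', then one or more of a digit (captured as 'num'); then optionally a non-digit, then one or more of any character except [v3n], then optionally a word character (captured); then anchored at the end.
Walking the string: at [2:18] match '533uwhe5665 zaqI', groups = ('533', 'uwhe5665 zaqI').
`findall` packs the 2 group values into a tuple for every match.

[('533', 'uwhe5665 zaqI')]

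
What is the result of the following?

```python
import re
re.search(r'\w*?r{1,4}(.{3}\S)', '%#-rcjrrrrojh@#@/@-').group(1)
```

'cjrr'

The match spans [3:8] → 'rcjrr'.
Captured: group 1 = 'cjrr'.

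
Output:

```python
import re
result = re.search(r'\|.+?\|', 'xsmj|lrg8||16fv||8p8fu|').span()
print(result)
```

(4, 10)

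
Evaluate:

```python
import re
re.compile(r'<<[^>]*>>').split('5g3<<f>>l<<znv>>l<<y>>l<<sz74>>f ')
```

Each match becomes a cut point; 5 segments remain.

['5g3', 'l', 'l', 'l', 'f ']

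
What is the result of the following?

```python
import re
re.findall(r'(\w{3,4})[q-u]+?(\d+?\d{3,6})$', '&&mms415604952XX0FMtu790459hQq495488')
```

The pattern matches 3 to 4 of a word character (captured); then one or more of a character in [q-u] (lazy); then one or more of a digit (lazy), then 3 to 6 of a digit (captured); then anchored at the end.
Matches: at [25:36] match '59hQq495488', groups = ('59hQ', '495488').
With 2 capturing groups, `findall` returns a 2-tuple per match.

[('59hQ', '495488')]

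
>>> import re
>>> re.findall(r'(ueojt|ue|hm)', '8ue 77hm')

['ue', 'hm']

One capturing group, so `findall` returns just the captured substring from each match — 2 in all.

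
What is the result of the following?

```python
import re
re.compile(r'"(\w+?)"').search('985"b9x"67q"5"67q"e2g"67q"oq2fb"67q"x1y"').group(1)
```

'b9x'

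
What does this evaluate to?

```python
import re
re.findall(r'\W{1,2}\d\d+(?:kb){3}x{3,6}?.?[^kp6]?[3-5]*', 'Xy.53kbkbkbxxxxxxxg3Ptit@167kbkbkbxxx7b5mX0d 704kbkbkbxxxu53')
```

['.53kbkbkbxxxxx', '@167kbkbkbxxx7b5', ' 704kbkbkbxxxu53']

With no groups in the pattern, `findall` gives back each whole match — 3 here.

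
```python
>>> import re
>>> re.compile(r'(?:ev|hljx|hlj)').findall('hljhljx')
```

['hlj', 'hljx']

Alternation isn't longest-match — the leftmost alternative that fits at this position is chosen.
Since nothing is captured, `findall` lists the 2 matched substrings directly.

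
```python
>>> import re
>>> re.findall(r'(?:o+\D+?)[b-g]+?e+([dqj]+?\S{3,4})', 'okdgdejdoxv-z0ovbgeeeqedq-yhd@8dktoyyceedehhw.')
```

Pattern: one or more of a literal 'o', then one or more of a non-digit (lazy) (non-capturing group); then one or more of a character in [b-g] (lazy); then one or more of a literal 'e'; then one or more of one of [dqj] (lazy), then 3 to 4 of a non-whitespace character (captured).
Lazy quantifiers expand one character at a time until the remainder of the pattern can match.
Walking the string: at [0:11] match 'okdgdejdoxv', group 1 = 'jdoxv'; at [14:26] match 'ovbgeeeqedq-', group 1 = 'qedq-'; at [34:45] match 'oyyceedehhw', group 1 = 'dehhw'.
With a single group, `findall` returns only what that group captured — 3 items.

['jdoxv', 'qedq-', 'dehhw']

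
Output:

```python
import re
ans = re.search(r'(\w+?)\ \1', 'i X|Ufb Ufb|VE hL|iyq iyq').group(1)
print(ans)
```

The match spans [4:11] → 'Ufb Ufb'.
Captured: group 1 = 'Ufb'.

Ufb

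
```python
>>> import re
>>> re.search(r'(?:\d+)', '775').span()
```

(0, 3)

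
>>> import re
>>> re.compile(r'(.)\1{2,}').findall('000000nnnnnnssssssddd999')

`\1` has to match the exact text group 1 already captured.
Scanning left to right: at [0:6] match '000000', group 1 = '0'; at [6:12] match 'nnnnnn', group 1 = 'n'; at [12:18] match 'ssssss', group 1 = 's'; at [18:21] match 'ddd', group 1 = 'd'; at [21:24] match '999', group 1 = '9'.
`findall` collects group 1 from each match (5 total).

['0', 'n', 's', 'd', '9']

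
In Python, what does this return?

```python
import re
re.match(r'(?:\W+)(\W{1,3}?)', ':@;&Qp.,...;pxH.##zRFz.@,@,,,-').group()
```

':@;&'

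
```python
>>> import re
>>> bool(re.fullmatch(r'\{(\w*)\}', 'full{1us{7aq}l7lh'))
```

False

`re.fullmatch` requires the pattern to consume the entire string.
Here there's no way to consume every character, so the call returns None, and `bool(None)` is False.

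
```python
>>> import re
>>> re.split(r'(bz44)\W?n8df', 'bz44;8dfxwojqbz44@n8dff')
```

['bz44;8dfxwojq', 'bz44', 'f']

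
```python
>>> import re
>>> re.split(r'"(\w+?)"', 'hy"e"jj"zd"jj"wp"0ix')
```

['hy', 'e', 'jj', 'zd', 'jj', 'wp', '0ix']

Matches to split on: at [2:5] → '"e"'; at [7:11] → '"zd"'; at [13:17] → '"wp"'.
The group in the pattern means `split` returns the separators' captures alongside the pieces.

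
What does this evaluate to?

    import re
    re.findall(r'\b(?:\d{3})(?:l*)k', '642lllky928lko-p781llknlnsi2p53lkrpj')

['642lllk']

With no groups in the pattern, `findall` gives back each whole match — 1 here.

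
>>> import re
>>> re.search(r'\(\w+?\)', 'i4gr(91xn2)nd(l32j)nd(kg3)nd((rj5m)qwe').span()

(4, 11)

`search` walks the string left to right and returns the first match it finds.
The match spans [4:11] → '(91xn2)'.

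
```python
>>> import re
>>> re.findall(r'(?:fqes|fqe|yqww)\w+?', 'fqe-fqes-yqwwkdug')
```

['fqes', 'yqwwk']

Matches: at [4:8] → 'fqes'; at [9:14] → 'yqwwk'.
No capturing groups, so `findall` returns the 2 full match strings.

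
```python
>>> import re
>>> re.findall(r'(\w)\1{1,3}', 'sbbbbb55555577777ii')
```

`\1` is not a pattern — it's the concrete string captured by group 1, re-applied verbatim.
Walking the string: at [1:5] match 'bbbb', group 1 = 'b'; at [6:10] match '5555', group 1 = '5'; at [10:12] match '55', group 1 = '5'; at [12:16] match '7777', group 1 = '7'; at [17:19] match 'ii', group 1 = 'i'.
One capturing group, so `findall` returns just the captured substring from each match — 5 in all.

['b', '5', '5', '7', 'i']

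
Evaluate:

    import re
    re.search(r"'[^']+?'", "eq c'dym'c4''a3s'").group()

"'dym'"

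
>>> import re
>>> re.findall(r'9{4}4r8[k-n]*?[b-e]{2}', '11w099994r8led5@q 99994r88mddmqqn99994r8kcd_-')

The pattern matches exactly 4 of a literal '9', then the literal '4r8', then zero or more of a character in [k-n] (lazy); then exactly 2 of a character in [b-e].
Walking the string: at [4:14] → '99994r8led'; at [33:43] → '99994r8kcd'.
Since nothing is captured, `findall` lists the 2 matched substrings directly.

['99994r8led', '99994r8kcd']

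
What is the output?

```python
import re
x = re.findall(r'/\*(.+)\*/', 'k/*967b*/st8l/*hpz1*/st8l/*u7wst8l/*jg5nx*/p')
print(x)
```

Scanning left to right: at [1:43] match '/*967b*/st8l/*hpz1*/st8l/*u7wst8l/*jg5nx*/', group 1 = '967b*/st8l/*hpz1*/st8l/*u7wst8l/*jg5nx'.
`findall` collects group 1 from the one match (1 total).

['967b*/st8l/*hpz1*/st8l/*u7wst8l/*jg5nx']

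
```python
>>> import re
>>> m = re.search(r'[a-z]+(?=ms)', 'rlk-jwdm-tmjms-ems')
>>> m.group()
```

Because the assertion is zero-width, the text it checks is not consumed and won't appear in the result.
`re.search` scans for the first position where the pattern succeeds.
The match spans [9:12] → 'tmj'.

'tmj'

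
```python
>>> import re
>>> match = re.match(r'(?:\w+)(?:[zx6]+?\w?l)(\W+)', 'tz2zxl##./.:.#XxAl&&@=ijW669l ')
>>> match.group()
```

'tz2zxl##./.:.#'

This matches one or more of a word character (non-capturing group); then one or more of one of [zx6] (lazy), then optionally a word character, then the literal 'l' (non-capturing group); then one or more of a non-word character (captured).
`re.match` only tries the pattern at the start of the string.
The match spans [0:14] → 'tz2zxl##./.:.#'.
Captured: group 1 = '##./.:.#'.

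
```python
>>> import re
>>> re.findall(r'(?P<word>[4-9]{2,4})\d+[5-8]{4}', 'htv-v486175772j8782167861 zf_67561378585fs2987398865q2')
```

['486', '878', '6756', '987']

This matches 2 to 4 of a character in [4-9] (captured as 'word'); then one or more of a digit, then exactly 4 of a character in [5-8].
Scanning left to right: at [5:13] match '48617577', group 1 = '486'; at [15:24] match '878216786', group 1 = '878'; at [29:40] match '67561378585', group 1 = '6756'; at [43:52] match '987398865', group 1 = '987'.
One capturing group, so `findall` returns just the captured substring from each match — 4 in all.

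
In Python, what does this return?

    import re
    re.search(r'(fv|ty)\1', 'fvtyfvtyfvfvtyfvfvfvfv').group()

'fvfv'

After group 1 captures some text, `\1` only succeeds where that same text appears again.
`re.search` tries every starting position until one works.
The match spans [8:12] → 'fvfv'.
Captured: group 1 = 'fv'.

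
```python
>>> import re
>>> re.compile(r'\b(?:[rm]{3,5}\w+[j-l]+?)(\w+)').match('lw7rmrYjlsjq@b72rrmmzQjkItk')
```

None

This matches a word boundary (`\b`, zero-width); then 3 to 5 of one of [rm], then one or more of a word character, then one or more of a character in [j-l] (lazy) (non-capturing group); then one or more of a word character (captured).
`re.match` only tries the pattern at the start of the string.
Here position 0 doesn't satisfy it, so the call returns None.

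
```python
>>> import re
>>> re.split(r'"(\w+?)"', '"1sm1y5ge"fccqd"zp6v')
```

['', '1sm1y5ge', 'fccqd"zp6v']

Matches to split on: at [0:10] → '"1sm1y5ge"'.
The group in the pattern means `split` returns the separators' captures alongside the pieces.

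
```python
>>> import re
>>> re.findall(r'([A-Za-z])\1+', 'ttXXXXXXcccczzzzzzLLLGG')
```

['t', 'X', 'c', 'z', 'L', 'G']

`\1` has to match the exact text group 1 already captured.
One capturing group, so `findall` returns just the captured substring from each match — 6 in all.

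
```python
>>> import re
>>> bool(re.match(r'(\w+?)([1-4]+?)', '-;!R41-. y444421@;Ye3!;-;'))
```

False

`re.match` won't scan ahead — the pattern has to work from the very first character.
Here position 0 doesn't satisfy it, so the call returns None, and `bool(None)` is False.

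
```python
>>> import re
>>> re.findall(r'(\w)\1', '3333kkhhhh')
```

['3', '3', 'k', 'h', 'h']

A backreference is literal: `\1` must see the identical characters the first group matched.
Walking the string: at [0:2] match '33', group 1 = '3'; at [2:4] match '33', group 1 = '3'; at [4:6] match 'kk', group 1 = 'k'; at [6:8] match 'hh', group 1 = 'h'; at [8:10] match 'hh', group 1 = 'h'.
With a single group, `findall` returns only what that group captured — 5 items.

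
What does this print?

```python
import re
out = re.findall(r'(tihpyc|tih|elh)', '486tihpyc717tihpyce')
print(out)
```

['tihpyc', 'tihpyc']

Alternation isn't longest-match — the leftmost alternative that fits at this position is chosen.
Walking the string: at [3:9] match 'tihpyc', group 1 = 'tihpyc'; at [12:18] match 'tihpyc', group 1 = 'tihpyc'.
One capturing group, so `findall` returns just the captured substring from each match — 2 in all.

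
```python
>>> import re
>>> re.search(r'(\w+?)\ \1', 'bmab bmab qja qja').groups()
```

('bmab',)

The match spans [0:9] → 'bmab bmab'.
Captured: group 1 = 'bmab'.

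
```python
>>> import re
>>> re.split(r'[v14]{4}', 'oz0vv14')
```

['oz0', '']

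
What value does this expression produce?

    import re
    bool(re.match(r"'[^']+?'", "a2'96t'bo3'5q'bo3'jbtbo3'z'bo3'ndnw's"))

`re.match` won't scan ahead — the pattern has to work from the very first character.
Here position 0 doesn't satisfy it, so the call returns None, and `bool(None)` is False.

False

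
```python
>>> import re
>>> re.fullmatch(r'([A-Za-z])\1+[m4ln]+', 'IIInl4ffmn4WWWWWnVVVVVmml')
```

None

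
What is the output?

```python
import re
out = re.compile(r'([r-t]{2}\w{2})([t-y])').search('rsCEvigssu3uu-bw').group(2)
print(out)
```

Pattern: exactly 2 of a character in [r-t], then exactly 2 of a word character (captured); then a character in [t-y] (captured).
`re.search` tries every starting position until one works.
The match spans [0:5] → 'rsCEv'.
Captured: group 1 = 'rsCE', group 2 = 'v'.

v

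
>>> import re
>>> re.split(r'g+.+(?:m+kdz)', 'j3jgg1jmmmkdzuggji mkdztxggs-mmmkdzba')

['j3j', 'ba']

The string is cut at each match, leaving 2 pieces.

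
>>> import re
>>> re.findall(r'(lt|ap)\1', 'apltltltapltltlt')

`\1` has to match the exact text group 1 already captured.
Walking the string: at [2:6] match 'ltlt', group 1 = 'lt'; at [10:14] match 'ltlt', group 1 = 'lt'.
`findall` collects group 1 from each match (2 total).

['lt', 'lt']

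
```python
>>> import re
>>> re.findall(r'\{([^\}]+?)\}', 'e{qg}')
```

['qg']

Because there's exactly one group, `findall` drops the full match and keeps group 1 from the one hit.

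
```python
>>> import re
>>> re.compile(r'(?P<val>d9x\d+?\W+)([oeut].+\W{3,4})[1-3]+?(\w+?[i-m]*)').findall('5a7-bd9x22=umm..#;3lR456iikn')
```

[('d9x22=', 'umm..#;', 'l')]

Because the quantifier is non-greedy, it stops expanding at the earliest point where the rest of the pattern can succeed.
`findall` packs the 3 group values into a tuple for every match.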